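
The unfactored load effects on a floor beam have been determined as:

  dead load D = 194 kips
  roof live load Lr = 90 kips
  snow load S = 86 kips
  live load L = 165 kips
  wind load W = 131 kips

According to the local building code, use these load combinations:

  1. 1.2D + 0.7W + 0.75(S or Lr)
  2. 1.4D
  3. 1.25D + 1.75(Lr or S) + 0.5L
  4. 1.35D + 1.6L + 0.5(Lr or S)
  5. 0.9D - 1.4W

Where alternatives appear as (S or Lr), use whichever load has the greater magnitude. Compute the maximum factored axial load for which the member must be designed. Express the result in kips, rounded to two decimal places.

570.90 kips

(S or Lr) → Lr = 90 kips; (Lr or S) → Lr = 90 kips.
1. 1.2(194) + 0.7(131) + 0.75(90) = 392.00
2. 1.4(194) = 271.60
3. 1.25(194) + 1.75(90) + 0.5(165) = 482.50
4. 1.35(194) + 1.6(165) + 0.5(90) = 570.90
5. 0.9(194) - 1.4(131) = -8.80
Maximum is from combination 4.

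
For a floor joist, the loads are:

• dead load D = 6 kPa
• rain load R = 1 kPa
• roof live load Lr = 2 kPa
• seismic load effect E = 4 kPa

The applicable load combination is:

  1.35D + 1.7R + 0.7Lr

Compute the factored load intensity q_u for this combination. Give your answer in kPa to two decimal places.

11.20 kPa

1.35(6) + 1.7(1) + 0.7(2) = 11.20
q_u = 11.20 kPa.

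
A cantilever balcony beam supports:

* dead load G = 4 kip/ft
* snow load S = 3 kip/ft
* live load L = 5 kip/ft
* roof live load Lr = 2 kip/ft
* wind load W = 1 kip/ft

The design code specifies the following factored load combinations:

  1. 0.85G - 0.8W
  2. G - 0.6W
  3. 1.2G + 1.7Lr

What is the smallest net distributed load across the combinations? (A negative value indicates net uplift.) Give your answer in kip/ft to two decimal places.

2.60 kip/ft

1. 0.85(4) - 0.8(1) = 3.40 - 0.80 = 2.60
2. 1.0(4) - 0.6(1) = 4.00 - 0.60 = 3.40
3. 1.2(4) + 1.7(2) = 4.80 + 3.40 = 8.20
Combination 1 gives the minimum: 2.60 kip/ft.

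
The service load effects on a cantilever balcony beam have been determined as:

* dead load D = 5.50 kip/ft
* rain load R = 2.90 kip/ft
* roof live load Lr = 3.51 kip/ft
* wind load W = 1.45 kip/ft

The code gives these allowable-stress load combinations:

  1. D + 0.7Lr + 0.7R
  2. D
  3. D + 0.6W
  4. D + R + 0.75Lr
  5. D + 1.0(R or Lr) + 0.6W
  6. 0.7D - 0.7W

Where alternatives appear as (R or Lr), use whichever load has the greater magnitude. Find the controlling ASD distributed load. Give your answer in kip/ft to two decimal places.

(R or Lr) → Lr = 3.51 kip/ft.
1. 1.0(5.50) + 0.7(3.51) + 0.7(2.90) = 9.99
2. 1.0(5.50) = 5.50
3. 1.0(5.50) + 0.6(1.45) = 6.37
4. 1.0(5.50) + 1.0(2.90) + 0.75(3.51) = 11.03
5. 1.0(5.50) + 1.0(3.51) + 0.6(1.45) = 9.88
6. 0.7(5.50) - 0.7(1.45) = 2.84
The controlling combination is 4, giving 11.03 kip/ft.

11.03 kip/ft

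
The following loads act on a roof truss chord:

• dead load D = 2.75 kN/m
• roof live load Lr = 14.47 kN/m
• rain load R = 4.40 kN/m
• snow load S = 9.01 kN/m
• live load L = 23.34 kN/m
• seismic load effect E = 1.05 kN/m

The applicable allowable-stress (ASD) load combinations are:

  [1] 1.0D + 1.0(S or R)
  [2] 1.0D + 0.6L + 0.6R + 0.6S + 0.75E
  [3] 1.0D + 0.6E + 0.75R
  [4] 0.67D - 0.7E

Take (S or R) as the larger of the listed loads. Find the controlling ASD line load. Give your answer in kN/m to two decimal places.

25.59 kN/m

(S or R) → S = 9.01 kN/m.
[1] 1.0(2.75) + 1.0(9.01) = 11.76
[2] 1.0(2.75) + 0.6(23.34) + 0.6(4.40) + 0.6(9.01) + 0.75(1.05) = 25.59
[3] 1.0(2.75) + 0.6(1.05) + 0.75(4.40) = 6.68
[4] 0.67(2.75) - 0.7(1.05) = 1.11
The controlling combination is 2, giving 25.59 kN/m.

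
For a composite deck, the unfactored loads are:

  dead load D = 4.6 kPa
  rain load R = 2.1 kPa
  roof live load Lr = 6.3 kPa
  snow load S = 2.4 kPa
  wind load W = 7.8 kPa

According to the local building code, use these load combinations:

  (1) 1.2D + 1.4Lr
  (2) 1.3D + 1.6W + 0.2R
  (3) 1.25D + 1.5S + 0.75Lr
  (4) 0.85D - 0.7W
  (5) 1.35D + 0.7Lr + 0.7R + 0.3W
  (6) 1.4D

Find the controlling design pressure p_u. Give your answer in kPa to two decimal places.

(1) 1.2(4.6) + 1.4(6.3) = 5.52 + 8.82 = 14.34
(2) 1.3(4.6) + 1.6(7.8) + 0.2(2.1) = 5.98 + 12.48 + 0.42 = 18.88
(3) 1.25(4.6) + 1.5(2.4) + 0.75(6.3) = 5.75 + 3.60 + 4.73 = 14.08
(4) 0.85(4.6) - 0.7(7.8) = 3.91 - 5.46 = -1.55
(5) 1.35(4.6) + 0.7(6.3) + 0.7(2.1) + 0.3(7.8) = 6.21 + 4.41 + 1.47 + 2.34 = 14.43
(6) 1.4(4.6) = 6.44
Combination 2 governs: p_u = 18.88 kPa.

18.88 kPa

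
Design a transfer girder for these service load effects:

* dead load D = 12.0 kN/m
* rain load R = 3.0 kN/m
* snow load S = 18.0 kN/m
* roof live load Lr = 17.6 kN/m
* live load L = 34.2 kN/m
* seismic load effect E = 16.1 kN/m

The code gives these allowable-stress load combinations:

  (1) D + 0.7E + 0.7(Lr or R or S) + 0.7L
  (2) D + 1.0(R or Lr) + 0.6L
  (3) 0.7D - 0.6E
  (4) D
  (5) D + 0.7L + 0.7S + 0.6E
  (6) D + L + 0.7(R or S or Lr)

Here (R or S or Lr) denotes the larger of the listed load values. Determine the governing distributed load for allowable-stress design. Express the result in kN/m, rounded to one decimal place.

59.8 kN/m

(Lr or R or S) → S = 18.0 kN/m; (R or Lr) → Lr = 17.6 kN/m; (R or S or Lr) → S = 18.0 kN/m.
(1) 1.0(12.0) + 0.7(16.1) + 0.7(18.0) + 0.7(34.2) = 59.8
(2) 1.0(12.0) + 1.0(17.6) + 0.6(34.2) = 50.1
(3) 0.7(12.0) - 0.6(16.1) = -1.3
(4) 1.0(12.0) = 12.0
(5) 1.0(12.0) + 0.7(34.2) + 0.7(18.0) + 0.6(16.1) = 58.2
(6) 1.0(12.0) + 1.0(34.2) + 0.7(18.0) = 58.8
The controlling combination is 1, giving 59.8 kN/m.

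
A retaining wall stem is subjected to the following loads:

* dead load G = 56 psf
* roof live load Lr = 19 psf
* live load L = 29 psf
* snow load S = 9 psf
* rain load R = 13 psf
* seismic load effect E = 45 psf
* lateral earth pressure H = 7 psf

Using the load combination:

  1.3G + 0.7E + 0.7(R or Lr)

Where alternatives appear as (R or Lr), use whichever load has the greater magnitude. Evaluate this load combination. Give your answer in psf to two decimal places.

(R or Lr) → Lr = 19 psf.
1.3(56) + 0.7(45) + 0.7(19) = 72.80 + 31.50 + 13.30 = 117.60
q_u = 117.60 psf.

117.60 psf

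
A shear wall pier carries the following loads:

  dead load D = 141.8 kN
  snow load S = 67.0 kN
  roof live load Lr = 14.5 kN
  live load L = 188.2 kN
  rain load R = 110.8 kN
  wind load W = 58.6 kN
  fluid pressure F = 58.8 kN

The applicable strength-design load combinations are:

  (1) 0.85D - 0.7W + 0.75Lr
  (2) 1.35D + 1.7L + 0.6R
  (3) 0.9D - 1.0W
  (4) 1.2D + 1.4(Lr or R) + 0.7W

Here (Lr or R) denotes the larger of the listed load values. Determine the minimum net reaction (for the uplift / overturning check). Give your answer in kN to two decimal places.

69.02 kN

(Lr or R) → R = 110.8 kN.
(1) 0.85(141.8) - 0.7(58.6) + 0.75(14.5) = 120.53 - 41.02 + 10.88 = 90.39
(2) 1.35(141.8) + 1.7(188.2) + 0.6(110.8) = 191.43 + 319.94 + 66.48 = 577.85
(3) 0.9(141.8) - 1.0(58.6) = 127.62 - 58.60 = 69.02
(4) 1.2(141.8) + 1.4(110.8) + 0.7(58.6) = 170.16 + 155.12 + 41.02 = 366.30
Combination 3 gives the minimum: 69.02 kN.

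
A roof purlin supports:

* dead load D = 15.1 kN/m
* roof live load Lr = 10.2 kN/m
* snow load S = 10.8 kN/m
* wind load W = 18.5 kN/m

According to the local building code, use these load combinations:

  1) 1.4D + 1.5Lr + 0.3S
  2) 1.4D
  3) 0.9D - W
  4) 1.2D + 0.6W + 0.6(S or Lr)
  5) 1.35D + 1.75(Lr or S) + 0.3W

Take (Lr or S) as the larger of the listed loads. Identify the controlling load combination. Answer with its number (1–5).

Combination 5

(S or Lr) → S = 10.8 kN/m; (Lr or S) → S = 10.8 kN/m.
1) 1.4(15.1) + 1.5(10.2) + 0.3(10.8) = 39.7
2) 1.4(15.1) = 21.1
3) 0.9(15.1) - 1.0(18.5) = 13.6 - 18.5 = -4.9
4) 1.2(15.1) + 0.6(18.5) + 0.6(10.8) = 18.1 + 11.1 + 6.5 = 35.7
5) 1.35(15.1) + 1.75(10.8) + 0.3(18.5) = 44.8
The largest value is 44.8 kN/m from combination 5.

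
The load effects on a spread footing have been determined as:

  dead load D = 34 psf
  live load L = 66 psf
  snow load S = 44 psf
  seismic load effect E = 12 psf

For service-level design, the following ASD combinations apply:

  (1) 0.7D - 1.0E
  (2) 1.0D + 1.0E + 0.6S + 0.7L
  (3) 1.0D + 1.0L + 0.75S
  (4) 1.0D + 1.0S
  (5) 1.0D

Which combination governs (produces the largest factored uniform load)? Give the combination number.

Combination 3

(1) 0.7(34) - 1.0(12) = 23.80 - 12.00 = 11.80
(2) 1.0(34) + 1.0(12) + 0.6(44) + 0.7(66) = 34.00 + 12.00 + 26.40 + 46.20 = 118.60
(3) 1.0(34) + 1.0(66) + 0.75(44) = 34.00 + 66.00 + 33.00 = 133.00
(4) 1.0(34) + 1.0(44) = 34.00 + 44.00 = 78.00
(5) 1.0(34) = 34.00
The largest value is 133.00 psf from combination 3.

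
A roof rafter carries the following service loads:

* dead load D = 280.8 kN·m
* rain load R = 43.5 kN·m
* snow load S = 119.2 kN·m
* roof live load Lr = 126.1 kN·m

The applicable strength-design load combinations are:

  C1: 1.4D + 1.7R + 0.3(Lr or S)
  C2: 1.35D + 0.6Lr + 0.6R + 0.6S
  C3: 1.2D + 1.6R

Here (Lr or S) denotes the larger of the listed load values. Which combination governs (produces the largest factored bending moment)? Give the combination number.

Combination 2

(Lr or S) → Lr = 126.1 kN·m.
C1: 1.4(280.8) + 1.7(43.5) + 0.3(126.1) = 393.1 + 74.0 + 37.8 = 504.9
C2: 1.35(280.8) + 0.6(126.1) + 0.6(43.5) + 0.6(119.2) = 379.1 + 75.7 + 26.1 + 71.5 = 552.4
C3: 1.2(280.8) + 1.6(43.5) = 337.0 + 69.6 = 406.6
The largest value is 552.4 kN·m from combination 2.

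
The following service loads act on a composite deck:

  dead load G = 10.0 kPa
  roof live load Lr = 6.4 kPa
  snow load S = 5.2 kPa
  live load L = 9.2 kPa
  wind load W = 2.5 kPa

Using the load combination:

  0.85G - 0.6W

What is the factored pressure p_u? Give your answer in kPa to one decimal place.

7.0 kPa

0.85(10.0) - 0.6(2.5) = 7.0
p_u = 7.0 kPa.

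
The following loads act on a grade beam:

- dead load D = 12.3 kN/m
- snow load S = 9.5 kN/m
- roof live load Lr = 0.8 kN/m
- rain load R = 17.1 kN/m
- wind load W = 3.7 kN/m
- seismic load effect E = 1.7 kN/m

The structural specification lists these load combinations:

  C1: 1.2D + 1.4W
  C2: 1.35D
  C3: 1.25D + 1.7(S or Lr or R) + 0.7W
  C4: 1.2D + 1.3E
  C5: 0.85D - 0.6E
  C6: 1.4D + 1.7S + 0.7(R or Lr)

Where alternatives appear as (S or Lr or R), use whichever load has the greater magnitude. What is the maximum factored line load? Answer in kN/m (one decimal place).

(S or Lr or R) → R = 17.1 kN/m; (R or Lr) → R = 17.1 kN/m.
C1: 1.2(12.3) + 1.4(3.7) = 19.9
C2: 1.35(12.3) = 16.6
C3: 1.25(12.3) + 1.7(17.1) + 0.7(3.7) = 47.0
C4: 1.2(12.3) + 1.3(1.7) = 14.8 + 2.2 = 17.0
C5: 0.85(12.3) - 0.6(1.7) = 9.4
C6: 1.4(12.3) + 1.7(9.5) + 0.7(17.1) = 45.3
Combination 3 governs: w_u = 47.0 kN/m.

47.0 kN/m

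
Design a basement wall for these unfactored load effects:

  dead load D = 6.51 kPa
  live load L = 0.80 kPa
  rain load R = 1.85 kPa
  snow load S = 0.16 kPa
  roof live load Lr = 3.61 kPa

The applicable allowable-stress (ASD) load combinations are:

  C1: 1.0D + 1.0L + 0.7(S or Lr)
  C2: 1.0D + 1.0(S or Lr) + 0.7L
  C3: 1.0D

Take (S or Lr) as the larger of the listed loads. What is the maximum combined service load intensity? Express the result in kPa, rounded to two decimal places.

(S or Lr) → Lr = 3.61 kPa.
C1: 1.0(6.51) + 1.0(0.80) + 0.7(3.61) = 6.51 + 0.80 + 2.53 = 9.84
C2: 1.0(6.51) + 1.0(3.61) + 0.7(0.80) = 6.51 + 3.61 + 0.56 = 10.68
C3: 1.0(6.51) = 6.51
Maximum is from combination 2.

10.68 kPa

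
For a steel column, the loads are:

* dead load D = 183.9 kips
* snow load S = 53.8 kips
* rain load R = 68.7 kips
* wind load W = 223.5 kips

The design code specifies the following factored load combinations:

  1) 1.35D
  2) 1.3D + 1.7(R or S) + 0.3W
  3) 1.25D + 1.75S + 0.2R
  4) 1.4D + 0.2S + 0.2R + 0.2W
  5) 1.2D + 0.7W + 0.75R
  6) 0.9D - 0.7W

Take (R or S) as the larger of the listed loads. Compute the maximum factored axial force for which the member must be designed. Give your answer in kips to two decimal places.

(R or S) → R = 68.7 kips.
1) 1.35(183.9) = 248.27
2) 1.3(183.9) + 1.7(68.7) + 0.3(223.5) = 239.07 + 116.79 + 67.05 = 422.91
3) 1.25(183.9) + 1.75(53.8) + 0.2(68.7) = 229.88 + 94.15 + 13.74 = 337.77
4) 1.4(183.9) + 0.2(53.8) + 0.2(68.7) + 0.2(223.5) = 257.46 + 10.76 + 13.74 + 44.70 = 326.66
5) 1.2(183.9) + 0.7(223.5) + 0.75(68.7) = 220.68 + 156.45 + 51.53 = 428.66
6) 0.9(183.9) - 0.7(223.5) = 165.51 - 156.45 = 9.06
The controlling combination is 5, giving 428.66 kips.

428.66 kips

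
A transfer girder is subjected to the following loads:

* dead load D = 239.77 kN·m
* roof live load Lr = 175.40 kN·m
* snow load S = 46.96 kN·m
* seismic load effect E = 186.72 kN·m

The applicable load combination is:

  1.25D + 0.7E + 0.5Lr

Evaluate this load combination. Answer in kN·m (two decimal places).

1.25(239.77) + 0.7(186.72) + 0.5(175.40) = 518.12
M_u = 518.12 kN·m.

518.12 kN·m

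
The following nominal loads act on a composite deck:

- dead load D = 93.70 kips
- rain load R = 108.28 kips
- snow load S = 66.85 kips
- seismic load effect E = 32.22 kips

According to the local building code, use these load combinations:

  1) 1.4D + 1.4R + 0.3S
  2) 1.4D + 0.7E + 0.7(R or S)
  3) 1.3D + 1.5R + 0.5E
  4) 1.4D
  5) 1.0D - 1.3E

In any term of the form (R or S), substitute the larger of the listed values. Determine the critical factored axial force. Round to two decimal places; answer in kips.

(R or S) → R = 108.28 kips.
1) 1.4(93.70) + 1.4(108.28) + 0.3(66.85) = 131.18 + 151.59 + 20.06 = 302.83
2) 1.4(93.70) + 0.7(32.22) + 0.7(108.28) = 131.18 + 22.55 + 75.80 = 229.53
3) 1.3(93.70) + 1.5(108.28) + 0.5(32.22) = 121.81 + 162.42 + 16.11 = 300.34
4) 1.4(93.70) = 131.18
5) 1.0(93.70) - 1.3(32.22) = 93.70 - 41.89 = 51.81
Combination 1 governs: P_u = 302.83 kips.

302.83 kips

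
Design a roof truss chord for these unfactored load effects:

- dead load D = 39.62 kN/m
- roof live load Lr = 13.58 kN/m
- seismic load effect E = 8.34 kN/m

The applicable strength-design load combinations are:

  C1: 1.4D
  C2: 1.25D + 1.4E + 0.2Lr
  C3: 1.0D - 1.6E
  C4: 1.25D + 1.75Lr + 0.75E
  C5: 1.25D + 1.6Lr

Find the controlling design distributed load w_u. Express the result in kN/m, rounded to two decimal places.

79.55 kN/m

C1: 1.4(39.62) = 55.47
C2: 1.25(39.62) + 1.4(8.34) + 0.2(13.58) = 63.92
C3: 1.0(39.62) - 1.6(8.34) = 39.62 - 13.34 = 26.28
C4: 1.25(39.62) + 1.75(13.58) + 0.75(8.34) = 79.55
C5: 1.25(39.62) + 1.6(13.58) = 71.25
Maximum is from combination 4.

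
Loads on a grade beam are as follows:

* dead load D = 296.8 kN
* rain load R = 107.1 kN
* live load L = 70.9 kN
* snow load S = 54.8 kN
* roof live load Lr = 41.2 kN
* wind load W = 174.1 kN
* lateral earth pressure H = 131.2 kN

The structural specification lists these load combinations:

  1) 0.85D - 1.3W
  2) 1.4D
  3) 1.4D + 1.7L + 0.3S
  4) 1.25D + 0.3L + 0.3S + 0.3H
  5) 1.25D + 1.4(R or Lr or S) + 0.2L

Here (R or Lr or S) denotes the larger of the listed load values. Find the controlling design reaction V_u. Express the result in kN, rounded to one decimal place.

(R or Lr or S) → R = 107.1 kN.
1) 0.85(296.8) - 1.3(174.1) = 26.0
2) 1.4(296.8) = 415.5
3) 1.4(296.8) + 1.7(70.9) + 0.3(54.8) = 552.5
4) 1.25(296.8) + 0.3(70.9) + 0.3(54.8) + 0.3(131.2) = 448.1
5) 1.25(296.8) + 1.4(107.1) + 0.2(70.9) = 535.1
Maximum is from combination 3.

552.5 kN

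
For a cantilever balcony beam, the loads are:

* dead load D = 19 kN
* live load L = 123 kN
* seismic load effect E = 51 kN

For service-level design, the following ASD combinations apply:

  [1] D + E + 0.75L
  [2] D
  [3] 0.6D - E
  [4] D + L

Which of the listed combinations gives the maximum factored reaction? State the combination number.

[1] 1.0(19) + 1.0(51) + 0.75(123) = 162.25
[2] 1.0(19) = 19.00
[3] 0.6(19) - 1.0(51) = -39.60
[4] 1.0(19) + 1.0(123) = 142.00
The largest value is 162.25 kN from combination 1.

Combination 1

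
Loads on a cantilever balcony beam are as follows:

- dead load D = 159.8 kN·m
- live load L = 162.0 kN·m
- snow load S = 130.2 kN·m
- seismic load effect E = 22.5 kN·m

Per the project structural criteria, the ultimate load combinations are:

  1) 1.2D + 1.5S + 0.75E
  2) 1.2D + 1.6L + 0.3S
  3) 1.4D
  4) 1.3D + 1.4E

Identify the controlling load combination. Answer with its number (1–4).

Combination 2

1) 1.2(159.8) + 1.5(130.2) + 0.75(22.5) = 191.76 + 195.30 + 16.88 = 403.94
2) 1.2(159.8) + 1.6(162.0) + 0.3(130.2) = 191.76 + 259.20 + 39.06 = 490.02
3) 1.4(159.8) = 223.72
4) 1.3(159.8) + 1.4(22.5) = 207.74 + 31.50 = 239.24
The largest value is 490.02 kN·m from combination 2.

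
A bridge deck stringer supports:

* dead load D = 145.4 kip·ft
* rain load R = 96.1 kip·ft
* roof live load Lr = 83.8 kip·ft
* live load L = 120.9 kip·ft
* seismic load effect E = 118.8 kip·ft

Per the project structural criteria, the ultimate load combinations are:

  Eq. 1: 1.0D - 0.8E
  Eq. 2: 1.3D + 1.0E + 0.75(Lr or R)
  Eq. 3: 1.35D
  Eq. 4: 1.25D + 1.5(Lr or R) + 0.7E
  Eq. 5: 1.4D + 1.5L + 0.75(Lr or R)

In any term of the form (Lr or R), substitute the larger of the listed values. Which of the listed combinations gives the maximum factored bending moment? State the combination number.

Combination 5

(Lr or R) → R = 96.1 kip·ft.
Eq. 1: 1.0(145.4) - 0.8(118.8) = 145.4 - 95.0 = 50.4
Eq. 2: 1.3(145.4) + 1.0(118.8) + 0.75(96.1) = 189.0 + 118.8 + 72.1 = 379.9
Eq. 3: 1.35(145.4) = 196.3
Eq. 4: 1.25(145.4) + 1.5(96.1) + 0.7(118.8) = 409.1
Eq. 5: 1.4(145.4) + 1.5(120.9) + 0.75(96.1) = 457.0
The largest value is 457.0 kip·ft from combination 5.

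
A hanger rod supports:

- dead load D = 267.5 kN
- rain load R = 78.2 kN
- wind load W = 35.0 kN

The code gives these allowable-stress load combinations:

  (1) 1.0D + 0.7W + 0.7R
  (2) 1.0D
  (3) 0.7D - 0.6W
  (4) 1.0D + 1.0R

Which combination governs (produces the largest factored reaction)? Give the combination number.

(1) 1.0(267.5) + 0.7(35.0) + 0.7(78.2) = 267.50 + 24.50 + 54.74 = 346.74
(2) 1.0(267.5) = 267.50
(3) 0.7(267.5) - 0.6(35.0) = 187.25 - 21.00 = 166.25
(4) 1.0(267.5) + 1.0(78.2) = 267.50 + 78.20 = 345.70
The largest value is 346.74 kN from combination 1.

Combination 1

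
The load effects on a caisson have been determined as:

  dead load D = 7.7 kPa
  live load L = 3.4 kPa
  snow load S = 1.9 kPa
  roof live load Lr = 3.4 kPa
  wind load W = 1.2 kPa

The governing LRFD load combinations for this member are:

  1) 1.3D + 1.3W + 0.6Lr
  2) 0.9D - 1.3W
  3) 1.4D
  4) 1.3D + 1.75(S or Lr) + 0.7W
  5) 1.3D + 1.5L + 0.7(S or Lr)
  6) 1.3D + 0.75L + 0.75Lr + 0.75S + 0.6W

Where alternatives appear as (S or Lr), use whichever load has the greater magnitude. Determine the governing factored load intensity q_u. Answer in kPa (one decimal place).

17.5 kPa

(S or Lr) → Lr = 3.4 kPa.
1) 1.3(7.7) + 1.3(1.2) + 0.6(3.4) = 13.6
2) 0.9(7.7) - 1.3(1.2) = 5.4
3) 1.4(7.7) = 10.8
4) 1.3(7.7) + 1.75(3.4) + 0.7(1.2) = 16.8
5) 1.3(7.7) + 1.5(3.4) + 0.7(3.4) = 17.5
6) 1.3(7.7) + 0.75(3.4) + 0.75(3.4) + 0.75(1.9) + 0.6(1.2) = 17.3
Maximum is from combination 5.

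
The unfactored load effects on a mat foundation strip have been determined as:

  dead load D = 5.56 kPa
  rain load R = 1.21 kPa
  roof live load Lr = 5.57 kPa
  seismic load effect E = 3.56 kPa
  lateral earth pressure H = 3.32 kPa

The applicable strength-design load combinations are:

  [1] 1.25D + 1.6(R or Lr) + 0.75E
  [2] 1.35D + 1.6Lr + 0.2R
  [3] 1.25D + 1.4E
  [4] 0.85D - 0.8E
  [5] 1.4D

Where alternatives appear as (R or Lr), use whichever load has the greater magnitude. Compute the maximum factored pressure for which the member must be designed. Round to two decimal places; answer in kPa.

(R or Lr) → Lr = 5.57 kPa.
[1] 1.25(5.56) + 1.6(5.57) + 0.75(3.56) = 6.95 + 8.91 + 2.67 = 18.53
[2] 1.35(5.56) + 1.6(5.57) + 0.2(1.21) = 7.51 + 8.91 + 0.24 = 16.66
[3] 1.25(5.56) + 1.4(3.56) = 6.95 + 4.98 = 11.93
[4] 0.85(5.56) - 0.8(3.56) = 4.73 - 2.85 = 1.88
[5] 1.4(5.56) = 7.78
Combination 1 governs: p_u = 18.53 kPa.

18.53 kPa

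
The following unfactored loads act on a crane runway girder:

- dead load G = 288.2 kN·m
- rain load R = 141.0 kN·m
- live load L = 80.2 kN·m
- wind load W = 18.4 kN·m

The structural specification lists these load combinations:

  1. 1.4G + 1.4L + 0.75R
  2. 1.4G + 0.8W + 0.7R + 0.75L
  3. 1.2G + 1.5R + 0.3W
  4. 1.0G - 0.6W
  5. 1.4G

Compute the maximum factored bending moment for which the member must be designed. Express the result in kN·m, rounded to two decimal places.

1. 1.4(288.2) + 1.4(80.2) + 0.75(141.0) = 403.48 + 112.28 + 105.75 = 621.51
2. 1.4(288.2) + 0.8(18.4) + 0.7(141.0) + 0.75(80.2) = 403.48 + 14.72 + 98.70 + 60.15 = 577.05
3. 1.2(288.2) + 1.5(141.0) + 0.3(18.4) = 345.84 + 211.50 + 5.52 = 562.86
4. 1.0(288.2) - 0.6(18.4) = 288.20 - 11.04 = 277.16
5. 1.4(288.2) = 403.48
Maximum is from combination 1.

621.51 kN·m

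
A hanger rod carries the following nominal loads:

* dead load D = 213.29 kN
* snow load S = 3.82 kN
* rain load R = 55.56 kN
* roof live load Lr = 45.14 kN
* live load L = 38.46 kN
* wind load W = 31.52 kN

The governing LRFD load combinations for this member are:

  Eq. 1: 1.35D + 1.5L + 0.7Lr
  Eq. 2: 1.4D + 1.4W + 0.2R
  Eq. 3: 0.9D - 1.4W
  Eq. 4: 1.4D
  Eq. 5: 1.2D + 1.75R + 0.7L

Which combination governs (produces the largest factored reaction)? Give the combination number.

Combination 5

Eq. 1: 1.35(213.29) + 1.5(38.46) + 0.7(45.14) = 287.94 + 57.69 + 31.60 = 377.23
Eq. 2: 1.4(213.29) + 1.4(31.52) + 0.2(55.56) = 298.61 + 44.13 + 11.11 = 353.85
Eq. 3: 0.9(213.29) - 1.4(31.52) = 191.96 - 44.13 = 147.83
Eq. 4: 1.4(213.29) = 298.61
Eq. 5: 1.2(213.29) + 1.75(55.56) + 0.7(38.46) = 255.95 + 97.23 + 26.92 = 380.10
The largest value is 380.10 kN from combination 5.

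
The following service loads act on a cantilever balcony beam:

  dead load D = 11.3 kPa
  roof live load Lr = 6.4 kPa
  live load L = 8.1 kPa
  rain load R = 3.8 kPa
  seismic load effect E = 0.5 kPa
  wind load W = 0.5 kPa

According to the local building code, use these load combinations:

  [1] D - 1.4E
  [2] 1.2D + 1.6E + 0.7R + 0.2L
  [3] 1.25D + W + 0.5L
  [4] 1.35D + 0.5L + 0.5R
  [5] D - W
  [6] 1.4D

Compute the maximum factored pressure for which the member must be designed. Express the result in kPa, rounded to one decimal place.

[1] 1.0(11.3) - 1.4(0.5) = 11.3 - 0.7 = 10.6
[2] 1.2(11.3) + 1.6(0.5) + 0.7(3.8) + 0.2(8.1) = 18.6
[3] 1.25(11.3) + 1.0(0.5) + 0.5(8.1) = 14.1 + 0.5 + 4.1 = 18.7
[4] 1.35(11.3) + 0.5(8.1) + 0.5(3.8) = 21.2
[5] 1.0(11.3) - 1.0(0.5) = 11.3 - 0.5 = 10.8
[6] 1.4(11.3) = 15.8
Combination 4 governs: p_u = 21.2 kPa.

21.2 kPa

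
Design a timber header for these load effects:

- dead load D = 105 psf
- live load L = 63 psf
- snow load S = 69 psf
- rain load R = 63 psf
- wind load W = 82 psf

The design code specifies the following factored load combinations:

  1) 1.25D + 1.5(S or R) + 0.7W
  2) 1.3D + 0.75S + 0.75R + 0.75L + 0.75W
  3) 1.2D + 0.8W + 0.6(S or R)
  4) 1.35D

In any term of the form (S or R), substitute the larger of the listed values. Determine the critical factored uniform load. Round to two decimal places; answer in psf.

344.25 psf

(S or R) → S = 69 psf.
1) 1.25(105) + 1.5(69) + 0.7(82) = 131.25 + 103.50 + 57.40 = 292.15
2) 1.3(105) + 0.75(69) + 0.75(63) + 0.75(63) + 0.75(82) = 136.50 + 51.75 + 47.25 + 47.25 + 61.50 = 344.25
3) 1.2(105) + 0.8(82) + 0.6(69) = 126.00 + 65.60 + 41.40 = 233.00
4) 1.35(105) = 141.75
Combination 2 governs: q_u = 344.25 psf.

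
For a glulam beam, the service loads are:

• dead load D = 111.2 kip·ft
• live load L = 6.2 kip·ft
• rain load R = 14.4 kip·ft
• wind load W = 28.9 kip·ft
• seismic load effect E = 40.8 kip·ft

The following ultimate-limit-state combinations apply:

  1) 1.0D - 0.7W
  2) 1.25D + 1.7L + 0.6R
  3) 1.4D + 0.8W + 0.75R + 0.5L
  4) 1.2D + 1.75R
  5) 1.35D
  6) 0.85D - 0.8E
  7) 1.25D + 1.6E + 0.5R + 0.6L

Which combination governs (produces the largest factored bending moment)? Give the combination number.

1) 1.0(111.2) - 0.7(28.9) = 111.20 - 20.23 = 90.97
2) 1.25(111.2) + 1.7(6.2) + 0.6(14.4) = 139.00 + 10.54 + 8.64 = 158.18
3) 1.4(111.2) + 0.8(28.9) + 0.75(14.4) + 0.5(6.2) = 155.68 + 23.12 + 10.80 + 3.10 = 192.70
4) 1.2(111.2) + 1.75(14.4) = 133.44 + 25.20 = 158.64
5) 1.35(111.2) = 150.12
6) 0.85(111.2) - 0.8(40.8) = 94.52 - 32.64 = 61.88
7) 1.25(111.2) + 1.6(40.8) + 0.5(14.4) + 0.6(6.2) = 139.00 + 65.28 + 7.20 + 3.72 = 215.20
The largest value is 215.20 kip·ft from combination 7.

Combination 7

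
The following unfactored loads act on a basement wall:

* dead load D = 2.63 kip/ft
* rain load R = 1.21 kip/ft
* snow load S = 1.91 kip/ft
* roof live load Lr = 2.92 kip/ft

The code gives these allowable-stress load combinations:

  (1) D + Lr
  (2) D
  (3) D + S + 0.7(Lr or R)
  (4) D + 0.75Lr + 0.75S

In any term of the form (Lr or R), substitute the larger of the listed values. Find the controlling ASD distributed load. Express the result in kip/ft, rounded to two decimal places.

(Lr or R) → Lr = 2.92 kip/ft.
(1) 1.0(2.63) + 1.0(2.92) = 2.63 + 2.92 = 5.55
(2) 1.0(2.63) = 2.63
(3) 1.0(2.63) + 1.0(1.91) + 0.7(2.92) = 2.63 + 1.91 + 2.04 = 6.58
(4) 1.0(2.63) + 0.75(2.92) + 0.75(1.91) = 2.63 + 2.19 + 1.43 = 6.25
The controlling combination is 3, giving 6.58 kip/ft.

6.58 kip/ft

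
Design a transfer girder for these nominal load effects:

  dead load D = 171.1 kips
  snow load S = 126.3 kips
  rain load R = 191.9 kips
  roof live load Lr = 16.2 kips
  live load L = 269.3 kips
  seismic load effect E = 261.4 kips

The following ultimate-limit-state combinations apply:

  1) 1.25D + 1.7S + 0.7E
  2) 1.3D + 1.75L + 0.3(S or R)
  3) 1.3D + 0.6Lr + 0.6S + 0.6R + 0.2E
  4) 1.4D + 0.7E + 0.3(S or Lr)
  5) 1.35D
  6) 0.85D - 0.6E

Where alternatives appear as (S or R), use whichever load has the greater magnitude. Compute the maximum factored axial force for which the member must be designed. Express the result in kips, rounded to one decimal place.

(S or R) → R = 191.9 kips; (S or Lr) → S = 126.3 kips.
1) 1.25(171.1) + 1.7(126.3) + 0.7(261.4) = 611.6
2) 1.3(171.1) + 1.75(269.3) + 0.3(191.9) = 751.3
3) 1.3(171.1) + 0.6(16.2) + 0.6(126.3) + 0.6(191.9) + 0.2(261.4) = 475.4
4) 1.4(171.1) + 0.7(261.4) + 0.3(126.3) = 460.4
5) 1.35(171.1) = 231.0
6) 0.85(171.1) - 0.6(261.4) = -11.4
Combination 2 governs: P_u = 751.3 kips.

751.3 kips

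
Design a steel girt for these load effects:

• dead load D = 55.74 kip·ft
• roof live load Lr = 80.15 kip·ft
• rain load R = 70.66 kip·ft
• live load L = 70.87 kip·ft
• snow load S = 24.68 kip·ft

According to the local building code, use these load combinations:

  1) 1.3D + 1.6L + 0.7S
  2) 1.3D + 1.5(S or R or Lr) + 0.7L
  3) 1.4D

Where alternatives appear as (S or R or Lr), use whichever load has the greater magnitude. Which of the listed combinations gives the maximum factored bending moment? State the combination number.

Combination 2

(S or R or Lr) → Lr = 80.15 kip·ft.
1) 1.3(55.74) + 1.6(70.87) + 0.7(24.68) = 203.13
2) 1.3(55.74) + 1.5(80.15) + 0.7(70.87) = 242.30
3) 1.4(55.74) = 78.04
The largest value is 242.30 kip·ft from combination 2.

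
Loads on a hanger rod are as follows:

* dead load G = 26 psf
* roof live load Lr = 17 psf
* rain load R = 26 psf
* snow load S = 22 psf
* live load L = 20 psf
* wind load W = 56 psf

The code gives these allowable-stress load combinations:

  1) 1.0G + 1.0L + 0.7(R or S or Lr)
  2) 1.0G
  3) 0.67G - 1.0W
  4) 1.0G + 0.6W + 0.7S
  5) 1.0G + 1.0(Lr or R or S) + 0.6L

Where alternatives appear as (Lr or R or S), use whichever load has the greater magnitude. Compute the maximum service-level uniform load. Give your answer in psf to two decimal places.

(R or S or Lr) → R = 26 psf; (Lr or R or S) → R = 26 psf.
1) 1.0(26) + 1.0(20) + 0.7(26) = 26.00 + 20.00 + 18.20 = 64.20
2) 1.0(26) = 26.00
3) 0.67(26) - 1.0(56) = 17.42 - 56.00 = -38.58
4) 1.0(26) + 0.6(56) + 0.7(22) = 26.00 + 33.60 + 15.40 = 75.00
5) 1.0(26) + 1.0(26) + 0.6(20) = 26.00 + 26.00 + 12.00 = 64.00
The controlling combination is 4, giving 75.00 psf.

75.00 psf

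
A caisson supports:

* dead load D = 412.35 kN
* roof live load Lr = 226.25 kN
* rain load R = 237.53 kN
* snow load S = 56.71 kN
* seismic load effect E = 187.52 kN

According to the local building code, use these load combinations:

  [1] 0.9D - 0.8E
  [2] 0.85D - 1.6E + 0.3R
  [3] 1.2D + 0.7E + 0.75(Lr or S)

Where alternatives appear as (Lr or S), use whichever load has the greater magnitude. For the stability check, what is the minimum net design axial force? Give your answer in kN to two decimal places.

121.72 kN

(Lr or S) → Lr = 226.25 kN.
[1] 0.9(412.35) - 0.8(187.52) = 221.10
[2] 0.85(412.35) - 1.6(187.52) + 0.3(237.53) = 121.72
[3] 1.2(412.35) + 0.7(187.52) + 0.75(226.25) = 795.77
Combination 2 gives the minimum: 121.72 kN.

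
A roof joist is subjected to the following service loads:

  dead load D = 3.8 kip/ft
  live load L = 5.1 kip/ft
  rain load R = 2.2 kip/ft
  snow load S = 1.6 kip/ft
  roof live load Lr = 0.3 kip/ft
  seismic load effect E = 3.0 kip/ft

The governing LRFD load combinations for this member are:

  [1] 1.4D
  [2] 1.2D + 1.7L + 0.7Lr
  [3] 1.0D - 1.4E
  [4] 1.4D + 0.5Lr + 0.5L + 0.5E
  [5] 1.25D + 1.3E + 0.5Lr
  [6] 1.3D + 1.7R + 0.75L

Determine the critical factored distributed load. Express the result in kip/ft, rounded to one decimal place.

13.4 kip/ft

[1] 1.4(3.8) = 5.3
[2] 1.2(3.8) + 1.7(5.1) + 0.7(0.3) = 13.4
[3] 1.0(3.8) - 1.4(3.0) = 3.8 - 4.2 = -0.4
[4] 1.4(3.8) + 0.5(0.3) + 0.5(5.1) + 0.5(3.0) = 9.5
[5] 1.25(3.8) + 1.3(3.0) + 0.5(0.3) = 8.8
[6] 1.3(3.8) + 1.7(2.2) + 0.75(5.1) = 12.5
Maximum is from combination 2.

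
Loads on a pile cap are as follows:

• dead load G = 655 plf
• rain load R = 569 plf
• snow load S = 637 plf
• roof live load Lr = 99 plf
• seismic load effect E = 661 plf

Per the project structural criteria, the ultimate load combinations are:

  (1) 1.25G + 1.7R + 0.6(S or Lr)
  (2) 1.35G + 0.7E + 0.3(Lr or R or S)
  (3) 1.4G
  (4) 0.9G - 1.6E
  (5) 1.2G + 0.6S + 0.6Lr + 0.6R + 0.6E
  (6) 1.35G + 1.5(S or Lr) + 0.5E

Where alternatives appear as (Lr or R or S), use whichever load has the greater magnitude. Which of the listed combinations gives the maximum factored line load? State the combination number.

(S or Lr) → S = 637 plf; (Lr or R or S) → S = 637 plf.
(1) 1.25(655) + 1.7(569) + 0.6(637) = 818.75 + 967.30 + 382.20 = 2168.25
(2) 1.35(655) + 0.7(661) + 0.3(637) = 884.25 + 462.70 + 191.10 = 1538.05
(3) 1.4(655) = 917.00
(4) 0.9(655) - 1.6(661) = 589.50 - 1057.60 = -468.10
(5) 1.2(655) + 0.6(637) + 0.6(99) + 0.6(569) + 0.6(661) = 786.00 + 382.20 + 59.40 + 341.40 + 396.60 = 1965.60
(6) 1.35(655) + 1.5(637) + 0.5(661) = 884.25 + 955.50 + 330.50 = 2170.25
The largest value is 2170.25 plf from combination 6.

Combination 6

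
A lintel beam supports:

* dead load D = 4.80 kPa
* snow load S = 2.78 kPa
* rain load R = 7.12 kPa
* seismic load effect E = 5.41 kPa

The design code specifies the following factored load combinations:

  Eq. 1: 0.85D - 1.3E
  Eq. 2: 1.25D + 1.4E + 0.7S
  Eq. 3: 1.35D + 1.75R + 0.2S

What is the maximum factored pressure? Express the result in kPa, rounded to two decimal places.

19.50 kPa

Eq. 1: 0.85(4.80) - 1.3(5.41) = 4.08 - 7.03 = -2.95
Eq. 2: 1.25(4.80) + 1.4(5.41) + 0.7(2.78) = 6.00 + 7.57 + 1.95 = 15.52
Eq. 3: 1.35(4.80) + 1.75(7.12) + 0.2(2.78) = 6.48 + 12.46 + 0.56 = 19.50
Maximum is from combination 3.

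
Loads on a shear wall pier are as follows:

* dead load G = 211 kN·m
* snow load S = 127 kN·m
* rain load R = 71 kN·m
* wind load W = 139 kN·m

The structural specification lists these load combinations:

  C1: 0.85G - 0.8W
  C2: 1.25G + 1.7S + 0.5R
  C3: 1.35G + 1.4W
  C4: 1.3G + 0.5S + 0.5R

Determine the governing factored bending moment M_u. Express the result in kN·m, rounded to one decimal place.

515.2 kN·m

C1: 0.85(211) - 0.8(139) = 179.4 - 111.2 = 68.2
C2: 1.25(211) + 1.7(127) + 0.5(71) = 263.8 + 215.9 + 35.5 = 515.2
C3: 1.35(211) + 1.4(139) = 284.9 + 194.6 = 479.5
C4: 1.3(211) + 0.5(127) + 0.5(71) = 274.3 + 63.5 + 35.5 = 373.3
The controlling combination is 2, giving 515.2 kN·m.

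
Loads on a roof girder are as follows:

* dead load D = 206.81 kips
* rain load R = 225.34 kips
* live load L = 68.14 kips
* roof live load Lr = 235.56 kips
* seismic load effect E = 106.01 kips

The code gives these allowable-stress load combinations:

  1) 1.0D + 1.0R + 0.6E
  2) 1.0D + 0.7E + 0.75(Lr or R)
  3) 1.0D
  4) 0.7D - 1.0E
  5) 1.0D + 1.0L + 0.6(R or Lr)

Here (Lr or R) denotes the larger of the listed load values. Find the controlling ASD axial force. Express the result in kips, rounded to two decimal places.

(Lr or R) → Lr = 235.56 kips; (R or Lr) → Lr = 235.56 kips.
1) 1.0(206.81) + 1.0(225.34) + 0.6(106.01) = 495.76
2) 1.0(206.81) + 0.7(106.01) + 0.75(235.56) = 457.69
3) 1.0(206.81) = 206.81
4) 0.7(206.81) - 1.0(106.01) = 38.76
5) 1.0(206.81) + 1.0(68.14) + 0.6(235.56) = 416.29
Combination 1 governs: P = 495.76 kips.

495.76 kips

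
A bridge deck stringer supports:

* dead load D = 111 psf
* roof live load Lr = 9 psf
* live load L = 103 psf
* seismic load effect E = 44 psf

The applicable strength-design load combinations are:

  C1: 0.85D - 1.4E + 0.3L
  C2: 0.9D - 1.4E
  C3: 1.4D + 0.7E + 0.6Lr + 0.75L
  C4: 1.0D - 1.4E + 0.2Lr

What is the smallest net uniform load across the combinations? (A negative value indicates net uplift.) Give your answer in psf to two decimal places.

C1: 0.85(111) - 1.4(44) + 0.3(103) = 63.65
C2: 0.9(111) - 1.4(44) = 38.30
C3: 1.4(111) + 0.7(44) + 0.6(9) + 0.75(103) = 268.85
C4: 1.0(111) - 1.4(44) + 0.2(9) = 51.20
Combination 2 gives the minimum: 38.30 psf.

38.30 psf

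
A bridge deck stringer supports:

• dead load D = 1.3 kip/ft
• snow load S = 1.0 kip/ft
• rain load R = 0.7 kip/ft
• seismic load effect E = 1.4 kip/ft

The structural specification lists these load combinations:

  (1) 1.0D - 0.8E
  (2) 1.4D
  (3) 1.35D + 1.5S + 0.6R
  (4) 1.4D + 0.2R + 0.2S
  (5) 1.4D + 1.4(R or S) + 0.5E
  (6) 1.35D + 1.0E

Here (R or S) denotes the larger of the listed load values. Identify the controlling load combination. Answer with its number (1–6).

(R or S) → S = 1.0 kip/ft.
(1) 1.0(1.3) - 0.8(1.4) = 1.3 - 1.1 = 0.2
(2) 1.4(1.3) = 1.8
(3) 1.35(1.3) + 1.5(1.0) + 0.6(0.7) = 1.8 + 1.5 + 0.4 = 3.7
(4) 1.4(1.3) + 0.2(0.7) + 0.2(1.0) = 2.2
(5) 1.4(1.3) + 1.4(1.0) + 0.5(1.4) = 1.8 + 1.4 + 0.7 = 3.9
(6) 1.35(1.3) + 1.0(1.4) = 1.8 + 1.4 = 3.2
The largest value is 3.9 kip/ft from combination 5.

Combination 5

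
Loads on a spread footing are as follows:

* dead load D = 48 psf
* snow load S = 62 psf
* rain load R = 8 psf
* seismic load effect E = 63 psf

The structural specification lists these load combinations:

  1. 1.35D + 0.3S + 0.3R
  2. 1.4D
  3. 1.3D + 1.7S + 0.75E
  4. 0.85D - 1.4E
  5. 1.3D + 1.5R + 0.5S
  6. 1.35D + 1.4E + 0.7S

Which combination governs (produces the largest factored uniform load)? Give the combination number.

Combination 3

1. 1.35(48) + 0.3(62) + 0.3(8) = 64.8 + 18.6 + 2.4 = 85.8
2. 1.4(48) = 67.2
3. 1.3(48) + 1.7(62) + 0.75(63) = 62.4 + 105.4 + 47.3 = 215.1
4. 0.85(48) - 1.4(63) = 40.8 - 88.2 = -47.4
5. 1.3(48) + 1.5(8) + 0.5(62) = 62.4 + 12.0 + 31.0 = 105.4
6. 1.35(48) + 1.4(63) + 0.7(62) = 64.8 + 88.2 + 43.4 = 196.4
The largest value is 215.1 psf from combination 3.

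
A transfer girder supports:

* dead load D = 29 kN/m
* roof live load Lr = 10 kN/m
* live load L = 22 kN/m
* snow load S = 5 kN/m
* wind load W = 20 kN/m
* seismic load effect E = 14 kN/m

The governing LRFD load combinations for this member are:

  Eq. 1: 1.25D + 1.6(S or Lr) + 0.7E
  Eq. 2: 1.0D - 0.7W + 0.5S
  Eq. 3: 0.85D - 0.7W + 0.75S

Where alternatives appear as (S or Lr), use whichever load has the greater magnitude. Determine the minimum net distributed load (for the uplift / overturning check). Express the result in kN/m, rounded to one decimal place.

(S or Lr) → Lr = 10 kN/m.
Eq. 1: 1.25(29) + 1.6(10) + 0.7(14) = 36.3 + 16.0 + 9.8 = 62.1
Eq. 2: 1.0(29) - 0.7(20) + 0.5(5) = 29.0 - 14.0 + 2.5 = 17.5
Eq. 3: 0.85(29) - 0.7(20) + 0.75(5) = 14.4
Combination 3 gives the minimum: 14.4 kN/m.

14.4 kN/m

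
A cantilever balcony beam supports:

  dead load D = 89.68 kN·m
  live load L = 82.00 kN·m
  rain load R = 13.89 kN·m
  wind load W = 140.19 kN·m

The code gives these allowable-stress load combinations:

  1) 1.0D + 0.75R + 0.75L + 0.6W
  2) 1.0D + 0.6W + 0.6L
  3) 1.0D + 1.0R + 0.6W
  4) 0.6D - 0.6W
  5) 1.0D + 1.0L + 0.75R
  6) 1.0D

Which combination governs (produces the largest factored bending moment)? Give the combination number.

Combination 1

1) 1.0(89.68) + 0.75(13.89) + 0.75(82.00) + 0.6(140.19) = 89.68 + 10.42 + 61.50 + 84.11 = 245.71
2) 1.0(89.68) + 0.6(140.19) + 0.6(82.00) = 89.68 + 84.11 + 49.20 = 222.99
3) 1.0(89.68) + 1.0(13.89) + 0.6(140.19) = 89.68 + 13.89 + 84.11 = 187.68
4) 0.6(89.68) - 0.6(140.19) = -30.31
5) 1.0(89.68) + 1.0(82.00) + 0.75(13.89) = 89.68 + 82.00 + 10.42 = 182.10
6) 1.0(89.68) = 89.68
The largest value is 245.71 kN·m from combination 1.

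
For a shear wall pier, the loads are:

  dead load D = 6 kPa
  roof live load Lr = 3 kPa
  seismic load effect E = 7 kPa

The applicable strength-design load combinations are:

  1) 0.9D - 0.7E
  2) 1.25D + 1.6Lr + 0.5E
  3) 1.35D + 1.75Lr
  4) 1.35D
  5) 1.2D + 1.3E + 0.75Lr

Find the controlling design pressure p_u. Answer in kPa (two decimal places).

18.55 kPa

1) 0.9(6) - 0.7(7) = 5.40 - 4.90 = 0.50
2) 1.25(6) + 1.6(3) + 0.5(7) = 7.50 + 4.80 + 3.50 = 15.80
3) 1.35(6) + 1.75(3) = 8.10 + 5.25 = 13.35
4) 1.35(6) = 8.10
5) 1.2(6) + 1.3(7) + 0.75(3) = 7.20 + 9.10 + 2.25 = 18.55
Maximum is from combination 5.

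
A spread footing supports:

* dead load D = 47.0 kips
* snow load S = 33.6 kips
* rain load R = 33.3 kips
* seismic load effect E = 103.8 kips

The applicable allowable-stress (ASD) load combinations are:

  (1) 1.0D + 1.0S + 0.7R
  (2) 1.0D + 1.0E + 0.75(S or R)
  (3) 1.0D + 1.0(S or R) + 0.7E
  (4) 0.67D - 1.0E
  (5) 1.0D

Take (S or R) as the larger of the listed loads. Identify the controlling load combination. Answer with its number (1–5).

Combination 2

(S or R) → S = 33.6 kips.
(1) 1.0(47.0) + 1.0(33.6) + 0.7(33.3) = 47.00 + 33.60 + 23.31 = 103.91
(2) 1.0(47.0) + 1.0(103.8) + 0.75(33.6) = 47.00 + 103.80 + 25.20 = 176.00
(3) 1.0(47.0) + 1.0(33.6) + 0.7(103.8) = 47.00 + 33.60 + 72.66 = 153.26
(4) 0.67(47.0) - 1.0(103.8) = 31.49 - 103.80 = -72.31
(5) 1.0(47.0) = 47.00
The largest value is 176.00 kips from combination 2.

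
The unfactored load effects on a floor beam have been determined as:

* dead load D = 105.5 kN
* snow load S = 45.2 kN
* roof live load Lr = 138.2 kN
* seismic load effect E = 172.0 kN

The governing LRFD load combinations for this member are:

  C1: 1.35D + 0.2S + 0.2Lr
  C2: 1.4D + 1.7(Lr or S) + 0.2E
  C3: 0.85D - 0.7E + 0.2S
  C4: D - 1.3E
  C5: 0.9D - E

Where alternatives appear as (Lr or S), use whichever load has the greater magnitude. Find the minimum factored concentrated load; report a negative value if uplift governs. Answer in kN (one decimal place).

(Lr or S) → Lr = 138.2 kN.
C1: 1.35(105.5) + 0.2(45.2) + 0.2(138.2) = 179.1
C2: 1.4(105.5) + 1.7(138.2) + 0.2(172.0) = 417.0
C3: 0.85(105.5) - 0.7(172.0) + 0.2(45.2) = -21.7
C4: 1.0(105.5) - 1.3(172.0) = -118.1
C5: 0.9(105.5) - 1.0(172.0) = -77.1
Combination 4 gives the minimum: -118.1 kN.

-118.1 kN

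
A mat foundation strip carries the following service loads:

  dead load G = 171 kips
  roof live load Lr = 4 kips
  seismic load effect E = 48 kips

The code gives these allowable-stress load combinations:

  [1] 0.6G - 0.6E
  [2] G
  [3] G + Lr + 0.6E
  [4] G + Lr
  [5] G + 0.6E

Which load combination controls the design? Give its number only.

Combination 3

[1] 0.6(171) - 0.6(48) = 73.8
[2] 1.0(171) = 171.0
[3] 1.0(171) + 1.0(4) + 0.6(48) = 203.8
[4] 1.0(171) + 1.0(4) = 175.0
[5] 1.0(171) + 0.6(48) = 199.8
The largest value is 203.8 kips from combination 3.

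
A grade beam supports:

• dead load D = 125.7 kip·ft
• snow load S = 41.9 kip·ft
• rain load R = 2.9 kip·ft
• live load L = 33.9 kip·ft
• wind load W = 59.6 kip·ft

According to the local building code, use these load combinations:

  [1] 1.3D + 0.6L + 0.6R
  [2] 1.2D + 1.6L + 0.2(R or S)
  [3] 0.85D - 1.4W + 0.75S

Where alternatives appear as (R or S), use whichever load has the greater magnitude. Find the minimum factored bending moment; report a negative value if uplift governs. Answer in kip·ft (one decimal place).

54.8 kip·ft

(R or S) → S = 41.9 kip·ft.
[1] 1.3(125.7) + 0.6(33.9) + 0.6(2.9) = 185.5
[2] 1.2(125.7) + 1.6(33.9) + 0.2(41.9) = 213.5
[3] 0.85(125.7) - 1.4(59.6) + 0.75(41.9) = 106.8 - 83.4 + 31.4 = 54.8
Combination 3 gives the minimum: 54.8 kip·ft.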